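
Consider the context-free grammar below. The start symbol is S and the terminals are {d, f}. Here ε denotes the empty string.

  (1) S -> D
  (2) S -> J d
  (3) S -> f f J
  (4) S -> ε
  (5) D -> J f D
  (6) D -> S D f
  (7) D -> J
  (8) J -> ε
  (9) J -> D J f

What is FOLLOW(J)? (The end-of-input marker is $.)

FIRST(S) = {ε, d, f}  (via D, J d)
FIRST(D) = {ε, d, f}  (via J f D, S D f, J)
FIRST(J) = {ε, d, f}  (via D J f)
FOLLOW(S) includes $ since S is the start symbol.
FOLLOW(S): in D->S D f, S is followed by D f with FIRST {d, f}. Thus FOLLOW(S) = {$, d, f}.
FOLLOW(D): in S->D, the suffix after D is empty, so FOLLOW(D) ⊇ FOLLOW(S) = {$, d, f}; in D->J f D, the suffix after D is empty (adds nothing new); in D->S D f, D is followed by f with FIRST {f}; in J->D J f, D is followed by J f with FIRST {d, f}. Thus FOLLOW(D) = {$, d, f}.
FOLLOW(J): in S->J d, J is followed by d with FIRST {d}; in S->f f J, the suffix after J is empty, so FOLLOW(J) ⊇ FOLLOW(S) = {$, d, f}; in D->J f D, J is followed by f D with FIRST {f}; in D->J, the suffix after J is empty, so FOLLOW(J) ⊇ FOLLOW(D) = {$, d, f}; in J->D J f, J is followed by f with FIRST {f}. Thus FOLLOW(J) = {$, d, f}.

{$, d, f}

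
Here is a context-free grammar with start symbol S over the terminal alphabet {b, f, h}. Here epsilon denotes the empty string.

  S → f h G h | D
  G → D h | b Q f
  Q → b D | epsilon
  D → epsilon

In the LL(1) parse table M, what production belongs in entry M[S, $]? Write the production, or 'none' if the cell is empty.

FIRST(Q) = {epsilon, b}
FIRST(D) = {epsilon}
FIRST(S) = {epsilon, f}  (via D)
FIRST(G) = {b, h}  (via D h)
FOLLOW(S) includes $ since S is the start symbol.
FOLLOW(S): S appears on no right-hand side. Thus FOLLOW(S) = {$}.
For S → f h G h: FIRST(f h G h) = {f}, so it goes in M[S, t] for t ∈ {f}.
For S → D: FIRST(D) = {epsilon}, so it goes in M[S, t] for t ∈ {}; since epsilon ∈ FIRST, also for every t ∈ FOLLOW(S) = {$}.

S → D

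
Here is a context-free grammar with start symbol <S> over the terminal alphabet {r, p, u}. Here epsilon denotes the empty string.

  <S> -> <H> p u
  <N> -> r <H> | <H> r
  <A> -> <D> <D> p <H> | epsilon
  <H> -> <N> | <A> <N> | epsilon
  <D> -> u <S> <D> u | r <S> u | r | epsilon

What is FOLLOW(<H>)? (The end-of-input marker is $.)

{p, r, u}

FIRST(<D>) = {epsilon, r, u}
FIRST(<A>) = {epsilon, p, r, u}  (via <D> <D> p <H>)
FIRST(<S>) = {p, r, u}  (via <H> p u)
FIRST(<N>) = {p, r, u}  (via <H> r)
FIRST(<H>) = {epsilon, p, r, u}  (via <N>, <A> <N>)
FOLLOW(<S>) includes $ since <S> is the start symbol.
FOLLOW(<S>): in <D>->u <S> <D> u, <S> is followed by <D> u with FIRST {r, u}; in <D>->r <S> u, <S> is followed by u with FIRST {u}. Thus FOLLOW(<S>) = {$, r, u}.
FOLLOW(<A>): in <H>-><A> <N>, <A> is followed by <N> with FIRST {p, r, u}. Thus FOLLOW(<A>) = {p, r, u}.
FOLLOW(<D>): in <A>-><D> <D> p <H> (occurrence 1), <D> is followed by <D> p <H> with FIRST {p, r, u}; in <A>-><D> <D> p <H> (occurrence 2), <D> is followed by p <H> with FIRST {p}; in <D>->u <S> <D> u, <D> is followed by u with FIRST {u}. Thus FOLLOW(<D>) = {p, r, u}.
FOLLOW(<N>): in <H>-><N>, the suffix after <N> is empty, so FOLLOW(<N>) ⊇ FOLLOW(<H>) = {p, r, u}; in <H>-><A> <N>, the suffix after <N> is empty, so FOLLOW(<N>) ⊇ FOLLOW(<H>) = {p, r, u}. Thus FOLLOW(<N>) = {p, r, u}.
FOLLOW(<H>): in <S>-><H> p u, <H> is followed by p u with FIRST {p}; in <N>->r <H>, the suffix after <H> is empty, so FOLLOW(<H>) ⊇ FOLLOW(<N>) = {p, r, u}; in <N>-><H> r, <H> is followed by r with FIRST {r}; in <A>-><D> <D> p <H>, the suffix after <H> is empty, so FOLLOW(<H>) ⊇ FOLLOW(<A>) = {p, r, u}. Thus FOLLOW(<H>) = {p, r, u}.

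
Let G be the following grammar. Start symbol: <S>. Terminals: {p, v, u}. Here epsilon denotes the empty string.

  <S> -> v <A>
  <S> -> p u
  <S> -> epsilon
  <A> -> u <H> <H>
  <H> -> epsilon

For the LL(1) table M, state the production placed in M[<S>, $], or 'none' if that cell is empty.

<S> -> epsilon

FIRST(<S>): from <S>->v <A> we get {v}; from <S>->p u we get {p}; from <S>->epsilon we get {epsilon}. So FIRST(<S>) = {epsilon, p, v}.
FIRST(<A>): from <A>->u <H> <H> we get {u}. So FIRST(<A>) = {u}.
FIRST(<H>): from <H>->epsilon we get {epsilon}. So FIRST(<H>) = {epsilon}.
FOLLOW(<S>) includes $ since <S> is the start symbol.
FOLLOW(<S>): <S> appears on no right-hand side. Thus FOLLOW(<S>) = {$}.
For <S> -> v <A>: FIRST(v <A>) = {v}, so it goes in M[<S>, t] for t ∈ {v}.
For <S> -> p u: FIRST(p u) = {p}, so it goes in M[<S>, t] for t ∈ {p}.
For <S> -> epsilon: FIRST(epsilon) = {epsilon}, so it goes in M[<S>, t] for t ∈ {}; since epsilon ∈ FIRST, also for every t ∈ FOLLOW(<S>) = {$}.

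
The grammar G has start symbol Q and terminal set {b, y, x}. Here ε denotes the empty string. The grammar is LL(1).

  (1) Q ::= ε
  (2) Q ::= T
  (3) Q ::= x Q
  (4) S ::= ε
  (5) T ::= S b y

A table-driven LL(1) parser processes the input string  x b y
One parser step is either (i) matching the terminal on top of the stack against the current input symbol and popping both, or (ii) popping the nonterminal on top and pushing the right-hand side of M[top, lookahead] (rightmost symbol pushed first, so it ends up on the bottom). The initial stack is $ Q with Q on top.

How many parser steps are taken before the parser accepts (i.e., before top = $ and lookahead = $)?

     Stack    Input    Action
  1  $ Q      x b y $  expand Q ::= x Q
  2  $ Q x    x b y $  match x
  3  $ Q      b y $    expand Q ::= T
  4  $ T      b y $    expand T ::= S b y
  5  $ y b S  b y $    expand S ::= ε
  6  $ y b    b y $    match b
  7  $ y      y $      match y
Accept reached after 7 steps.

7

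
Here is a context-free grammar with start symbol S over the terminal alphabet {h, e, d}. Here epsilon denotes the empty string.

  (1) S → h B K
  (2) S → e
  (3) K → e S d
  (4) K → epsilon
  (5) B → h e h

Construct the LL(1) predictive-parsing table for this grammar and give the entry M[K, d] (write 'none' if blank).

K → epsilon

FIRST(S): from S→h B K we get {h}; from S→e we get {e}. So FIRST(S) = {e, h}.
FIRST(K): from K→e S d we get {e}; from K→epsilon we get {epsilon}. So FIRST(K) = {epsilon, e}.
FIRST(B): from B→h e h we get {h}. So FIRST(B) = {h}.
FOLLOW(S) includes $ since S is the start symbol.
FOLLOW(S): in K→e S d, S is followed by d with FIRST {d}. Thus FOLLOW(S) = {$, d}.
FOLLOW(K): in S→h B K, the suffix after K is empty, so FOLLOW(K) ⊇ FOLLOW(S) = {$, d}. Thus FOLLOW(K) = {$, d}.
For K → e S d: FIRST(e S d) = {e}, so it goes in M[K, t] for t ∈ {e}.
For K → epsilon: FIRST(epsilon) = {epsilon}, so it goes in M[K, t] for t ∈ {}; since epsilon ∈ FIRST, also for every t ∈ FOLLOW(K) = {$, d}.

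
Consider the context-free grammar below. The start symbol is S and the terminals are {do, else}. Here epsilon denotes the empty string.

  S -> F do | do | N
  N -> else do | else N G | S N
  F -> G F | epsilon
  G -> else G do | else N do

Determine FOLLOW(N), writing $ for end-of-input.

{$, do, else}

FIRST(G): from G->else G do we get {else}; from G->else N do we get {else}. So FIRST(G) = {else}.
FIRST(F): from F->G F we get {else}; from F->epsilon we get {epsilon}. So FIRST(F) = {epsilon, else}.
FIRST(S): from S->F do we get {do, else}; from S->do we get {do}; from S->N we get {do, else}. So FIRST(S) = {do, else}.
FIRST(N): from N->else do we get {else}; from N->else N G we get {else}; from N->S N we get {do, else}. So FIRST(N) = {do, else}.
FOLLOW(S) includes $ since S is the start symbol.
FOLLOW(S): in N->S N, S is followed by N with FIRST {do, else}. Thus FOLLOW(S) = {$, do, else}.
FOLLOW(N): in S->N, the suffix after N is empty, so FOLLOW(N) ⊇ FOLLOW(S) = {$, do, else}; in N->else N G, N is followed by G with FIRST {else}; in N->S N, the suffix after N is empty (adds nothing new); in G->else N do, N is followed by do with FIRST {do}. Thus FOLLOW(N) = {$, do, else}.
FOLLOW(F): in S->F do, F is followed by do with FIRST {do}; in F->G F, the suffix after F is empty (adds nothing new). Thus FOLLOW(F) = {do}.
FOLLOW(G): in N->else N G, the suffix after G is empty, so FOLLOW(G) ⊇ FOLLOW(N) = {$, do, else}; in F->G F, G is followed by F with FIRST {epsilon, else}; in F->G F, the suffix after G is nullable, so FOLLOW(G) ⊇ FOLLOW(F) = {do}; in G->else G do, G is followed by do with FIRST {do}. Thus FOLLOW(G) = {$, do, else}.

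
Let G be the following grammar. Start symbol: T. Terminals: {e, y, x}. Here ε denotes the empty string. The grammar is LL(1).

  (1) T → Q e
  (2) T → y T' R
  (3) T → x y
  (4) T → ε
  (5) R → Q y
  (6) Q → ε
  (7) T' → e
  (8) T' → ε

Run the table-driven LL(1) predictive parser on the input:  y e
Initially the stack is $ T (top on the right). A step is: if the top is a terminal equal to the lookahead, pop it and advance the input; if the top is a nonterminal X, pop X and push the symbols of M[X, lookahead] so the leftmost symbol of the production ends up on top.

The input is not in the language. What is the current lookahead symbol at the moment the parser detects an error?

$

     Stack     Input  Action
  1  $ T       y e $  expand T → y T' R
  2  $ R T' y  y e $  match y
  3  $ R T'    e $    expand T' → e
  4  $ R e     e $    match e
  5  $ R       $      error: M[R, $] is empty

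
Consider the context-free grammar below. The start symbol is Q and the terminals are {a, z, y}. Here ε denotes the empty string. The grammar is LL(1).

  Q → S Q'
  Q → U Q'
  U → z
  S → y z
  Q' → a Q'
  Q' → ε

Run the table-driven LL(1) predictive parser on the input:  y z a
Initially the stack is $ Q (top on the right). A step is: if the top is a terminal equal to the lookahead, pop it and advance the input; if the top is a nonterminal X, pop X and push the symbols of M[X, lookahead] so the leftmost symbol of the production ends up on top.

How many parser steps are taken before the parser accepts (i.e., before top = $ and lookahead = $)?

step 1: stack=$ Q  input=y z a $  — expand Q → S Q'
step 2: stack=$ Q' S  input=y z a $  — expand S → y z
step 3: stack=$ Q' z y  input=y z a $  — match y
step 4: stack=$ Q' z  input=z a $  — match z
step 5: stack=$ Q'  input=a $  — expand Q' → a Q'
step 6: stack=$ Q' a  input=a $  — match a
step 7: stack=$ Q'  input=$  — expand Q' → ε
Accept reached after 7 steps.

7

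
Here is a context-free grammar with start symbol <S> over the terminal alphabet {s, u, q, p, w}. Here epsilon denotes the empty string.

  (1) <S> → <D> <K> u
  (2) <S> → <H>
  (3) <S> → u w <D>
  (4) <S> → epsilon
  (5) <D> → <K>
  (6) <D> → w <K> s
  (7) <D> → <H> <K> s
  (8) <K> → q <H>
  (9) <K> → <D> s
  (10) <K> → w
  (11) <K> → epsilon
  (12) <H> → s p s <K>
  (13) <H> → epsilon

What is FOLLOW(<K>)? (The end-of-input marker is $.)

{$, q, s, u, w}

FIRST(<H>): from <H>→s p s <K> we get {s}; from <H>→epsilon we get {epsilon}. So FIRST(<H>) = {epsilon, s}.
FIRST(<S>): from <S>→<D> <K> u we get {q, s, u, w}; from <S>→<H> we get {epsilon, s}; from <S>→u w <D> we get {u}; from <S>→epsilon we get {epsilon}. So FIRST(<S>) = {epsilon, q, s, u, w}.
FIRST(<D>): from <D>→<K> we get {epsilon, q, s, w}; from <D>→w <K> s we get {w}; from <D>→<H> <K> s we get {q, s, w}. So FIRST(<D>) = {epsilon, q, s, w}.
FIRST(<K>): from <K>→q <H> we get {q}; from <K>→<D> s we get {q, s, w}; from <K>→w we get {w}; from <K>→epsilon we get {epsilon}. So FIRST(<K>) = {epsilon, q, s, w}.
FOLLOW(<S>) includes $ since <S> is the start symbol.
FOLLOW(<S>): <S> appears on no right-hand side. Thus FOLLOW(<S>) = {$}.
FOLLOW(<D>): in <S>→<D> <K> u, <D> is followed by <K> u with FIRST {q, s, u, w}; in <S>→u w <D>, the suffix after <D> is empty, so FOLLOW(<D>) ⊇ FOLLOW(<S>) = {$}; in <K>→<D> s, <D> is followed by s with FIRST {s}. Thus FOLLOW(<D>) = {$, q, s, u, w}.
FOLLOW(<K>): in <S>→<D> <K> u, <K> is followed by u with FIRST {u}; in <D>→<K>, the suffix after <K> is empty, so FOLLOW(<K>) ⊇ FOLLOW(<D>) = {$, q, s, u, w}; in <D>→w <K> s, <K> is followed by s with FIRST {s}; in <D>→<H> <K> s, <K> is followed by s with FIRST {s}; in <H>→s p s <K>, the suffix after <K> is empty, so FOLLOW(<K>) ⊇ FOLLOW(<H>) = {$, q, s, u, w}. Thus FOLLOW(<K>) = {$, q, s, u, w}.
FOLLOW(<H>): in <S>→<H>, the suffix after <H> is empty, so FOLLOW(<H>) ⊇ FOLLOW(<S>) = {$}; in <D>→<H> <K> s, <H> is followed by <K> s with FIRST {q, s, w}; in <K>→q <H>, the suffix after <H> is empty, so FOLLOW(<H>) ⊇ FOLLOW(<K>) = {$, q, s, u, w}. Thus FOLLOW(<H>) = {$, q, s, u, w}.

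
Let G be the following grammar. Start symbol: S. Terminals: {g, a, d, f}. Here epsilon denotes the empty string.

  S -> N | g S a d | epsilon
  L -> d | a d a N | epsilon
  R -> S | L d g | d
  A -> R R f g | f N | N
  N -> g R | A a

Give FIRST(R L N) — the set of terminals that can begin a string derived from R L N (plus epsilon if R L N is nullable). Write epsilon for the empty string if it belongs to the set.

{a, d, f, g}

FIRST(L): from L->d we get {d}; from L->a d a N we get {a}; from L->epsilon we get {epsilon}. So FIRST(L) = {epsilon, a, d}.
FIRST(S): from S->N we get {a, d, f, g}; from S->g S a d we get {g}; from S->epsilon we get {epsilon}. So FIRST(S) = {epsilon, a, d, f, g}.
FIRST(R): from R->S we get {epsilon, a, d, f, g}; from R->L d g we get {a, d}; from R->d we get {d}. So FIRST(R) = {epsilon, a, d, f, g}.
FIRST(A): from A->R R f g we get {a, d, f, g}; from A->f N we get {f}; from A->N we get {a, d, f, g}. So FIRST(A) = {a, d, f, g}.
FIRST(N): from N->g R we get {g}; from N->A a we get {a, d, f, g}. So FIRST(N) = {a, d, f, g}.
FIRST(R L N): take FIRST of each symbol in turn, carrying on past any symbol whose FIRST contains epsilon; result {a, d, f, g}.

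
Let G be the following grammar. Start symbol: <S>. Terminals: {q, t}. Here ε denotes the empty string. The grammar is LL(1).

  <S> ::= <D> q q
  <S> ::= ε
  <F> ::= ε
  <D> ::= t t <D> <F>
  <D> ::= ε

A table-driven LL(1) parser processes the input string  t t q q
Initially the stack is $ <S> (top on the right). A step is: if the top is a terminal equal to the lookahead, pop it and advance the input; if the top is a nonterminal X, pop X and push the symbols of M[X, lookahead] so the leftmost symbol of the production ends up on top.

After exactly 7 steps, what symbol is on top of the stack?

q

     Stack              Input      Action
  1  $ <S>              t t q q $  expand <S> ::= <D> q q
  2  $ q q <D>          t t q q $  expand <D> ::= t t <D> <F>
  3  $ q q <F> <D> t t  t t q q $  match t
  4  $ q q <F> <D> t    t q q $    match t
  5  $ q q <F> <D>      q q $      expand <D> ::= ε
  6  $ q q <F>          q q $      expand <F> ::= ε
  7  $ q q              q q $      match q
Stack after step 7: $ q (top = q).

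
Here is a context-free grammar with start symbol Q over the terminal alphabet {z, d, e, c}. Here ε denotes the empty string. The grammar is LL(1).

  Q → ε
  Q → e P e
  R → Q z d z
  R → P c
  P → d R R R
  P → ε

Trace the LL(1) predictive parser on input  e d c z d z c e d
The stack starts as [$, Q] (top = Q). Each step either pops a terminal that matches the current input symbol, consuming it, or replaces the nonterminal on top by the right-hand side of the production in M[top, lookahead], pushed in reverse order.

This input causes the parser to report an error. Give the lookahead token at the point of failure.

d

step 1: stack=$ Q  input=e d c z d z c e d $  — expand Q → e P e
step 2: stack=$ e P e  input=e d c z d z c e d $  — match e
step 3: stack=$ e P  input=d c z d z c e d $  — expand P → d R R R
step 4: stack=$ e R R R d  input=d c z d z c e d $  — match d
step 5: stack=$ e R R R  input=c z d z c e d $  — expand R → P c
step 6: stack=$ e R R c P  input=c z d z c e d $  — expand P → ε
step 7: stack=$ e R R c  input=c z d z c e d $  — match c
step 8: stack=$ e R R  input=z d z c e d $  — expand R → Q z d z
step 9: stack=$ e R z d z Q  input=z d z c e d $  — expand Q → ε
step 10: stack=$ e R z d z  input=z d z c e d $  — match z
step 11: stack=$ e R z d  input=d z c e d $  — match d
step 12: stack=$ e R z  input=z c e d $  — match z
step 13: stack=$ e R  input=c e d $  — expand R → P c
step 14: stack=$ e c P  input=c e d $  — expand P → ε
step 15: stack=$ e c  input=c e d $  — match c
step 16: stack=$ e  input=e d $  — match e
step 17: stack=$  input=d $  — error: stack empty but input remains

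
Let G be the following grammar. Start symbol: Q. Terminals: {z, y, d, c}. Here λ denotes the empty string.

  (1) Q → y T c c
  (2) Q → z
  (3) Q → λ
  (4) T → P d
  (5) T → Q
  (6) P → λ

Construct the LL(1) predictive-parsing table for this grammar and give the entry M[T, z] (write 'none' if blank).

T → Q

FIRST(Q) = {λ, y, z}
FIRST(P) = {λ}
FIRST(T) = {λ, d, y, z}  (via P d, Q)
FOLLOW(Q) includes $ since Q is the start symbol.
FOLLOW(T): in Q→y T c c, T is followed by c c with FIRST {c}. Thus FOLLOW(T) = {c}.
For T → P d: FIRST(P d) = {d}, so it goes in M[T, t] for t ∈ {d}.
For T → Q: FIRST(Q) = {λ, y, z}, so it goes in M[T, t] for t ∈ {y, z}; since λ ∈ FIRST, also for every t ∈ FOLLOW(T) = {c}.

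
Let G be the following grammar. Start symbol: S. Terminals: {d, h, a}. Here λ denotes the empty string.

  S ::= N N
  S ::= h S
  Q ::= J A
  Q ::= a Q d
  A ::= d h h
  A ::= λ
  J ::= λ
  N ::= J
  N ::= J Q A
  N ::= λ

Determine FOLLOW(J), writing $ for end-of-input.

FIRST(A): from A::=d h h we get {d}; from A::=λ we get {λ}. So FIRST(A) = {λ, d}.
FIRST(J): from J::=λ we get {λ}. So FIRST(J) = {λ}.
FIRST(Q): from Q::=J A we get {λ, d}; from Q::=a Q d we get {a}. So FIRST(Q) = {λ, a, d}.
FIRST(N): from N::=J we get {λ}; from N::=J Q A we get {λ, a, d}; from N::=λ we get {λ}. So FIRST(N) = {λ, a, d}.
FIRST(S): from S::=N N we get {λ, a, d}; from S::=h S we get {h}. So FIRST(S) = {λ, a, d, h}.
FOLLOW(S) includes $ since S is the start symbol.
FOLLOW(S): in S::=h S, the suffix after S is empty (adds nothing new). Thus FOLLOW(S) = {$}.
FOLLOW(N): in S::=N N (occurrence 1), N is followed by N with FIRST {λ, a, d}; in S::=N N (occurrence 1), the suffix after N is nullable, so FOLLOW(N) ⊇ FOLLOW(S) = {$}; in S::=N N (occurrence 2), the suffix after N is empty, so FOLLOW(N) ⊇ FOLLOW(S) = {$}. Thus FOLLOW(N) = {$, a, d}.
FOLLOW(Q): in Q::=a Q d, Q is followed by d with FIRST {d}; in N::=J Q A, Q is followed by A with FIRST {λ, d}; in N::=J Q A, the suffix after Q is nullable, so FOLLOW(Q) ⊇ FOLLOW(N) = {$, a, d}. Thus FOLLOW(Q) = {$, a, d}.
FOLLOW(A): in Q::=J A, the suffix after A is empty, so FOLLOW(A) ⊇ FOLLOW(Q) = {$, a, d}; in N::=J Q A, the suffix after A is empty, so FOLLOW(A) ⊇ FOLLOW(N) = {$, a, d}. Thus FOLLOW(A) = {$, a, d}.
FOLLOW(J): in Q::=J A, J is followed by A with FIRST {λ, d}; in Q::=J A, the suffix after J is nullable, so FOLLOW(J) ⊇ FOLLOW(Q) = {$, a, d}; in N::=J, the suffix after J is empty, so FOLLOW(J) ⊇ FOLLOW(N) = {$, a, d}; in N::=J Q A, J is followed by Q A with FIRST {λ, a, d}; in N::=J Q A, the suffix after J is nullable, so FOLLOW(J) ⊇ FOLLOW(N) = {$, a, d}. Thus FOLLOW(J) = {$, a, d}.

{$, a, d}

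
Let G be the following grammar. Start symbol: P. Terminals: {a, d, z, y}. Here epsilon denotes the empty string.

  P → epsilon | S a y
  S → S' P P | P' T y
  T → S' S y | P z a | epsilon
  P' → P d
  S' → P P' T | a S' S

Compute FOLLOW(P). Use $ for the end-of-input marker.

{$, a, d, y, z}

FIRST(P) = {epsilon, a, d}  (via S a y)
FIRST(P') = {a, d}  (via P d)
FIRST(S') = {a, d}  (via P P' T)
FIRST(S) = {a, d}  (via S' P P, P' T y)
FIRST(T) = {epsilon, a, d, z}  (via S' S y, P z a)
FOLLOW(P) includes $ since P is the start symbol.
FOLLOW(P): in S→S' P P (occurrence 1), P is followed by P with FIRST {epsilon, a, d}; in S→S' P P (occurrence 1), the suffix after P is nullable, so FOLLOW(P) ⊇ FOLLOW(S) = {a, d, y}; in S→S' P P (occurrence 2), the suffix after P is empty, so FOLLOW(P) ⊇ FOLLOW(S) = {a, d, y}; in T→P z a, P is followed by z a with FIRST {z}; in P'→P d, P is followed by d with FIRST {d}; in S'→P P' T, P is followed by P' T with FIRST {a, d}. Thus FOLLOW(P) = {$, a, d, y, z}.
FOLLOW(S): in P→S a y, S is followed by a y with FIRST {a}; in T→S' S y, S is followed by y with FIRST {y}; in S'→a S' S, the suffix after S is empty, so FOLLOW(S) ⊇ FOLLOW(S') = {a, d, y}. Thus FOLLOW(S) = {a, d, y}.
FOLLOW(S'): in S→S' P P, S' is followed by P P with FIRST {epsilon, a, d}; in S→S' P P, the suffix after S' is nullable, so FOLLOW(S') ⊇ FOLLOW(S) = {a, d, y}; in T→S' S y, S' is followed by S y with FIRST {a, d}; in S'→a S' S, S' is followed by S with FIRST {a, d}. Thus FOLLOW(S') = {a, d, y}.
FOLLOW(T): in S→P' T y, T is followed by y with FIRST {y}; in S'→P P' T, the suffix after T is empty, so FOLLOW(T) ⊇ FOLLOW(S') = {a, d, y}. Thus FOLLOW(T) = {a, d, y}.
FOLLOW(P'): in S→P' T y, P' is followed by T y with FIRST {a, d, y, z}; in S'→P P' T, P' is followed by T with FIRST {epsilon, a, d, z}; in S'→P P' T, the suffix after P' is nullable, so FOLLOW(P') ⊇ FOLLOW(S') = {a, d, y}. Thus FOLLOW(P') = {a, d, y, z}.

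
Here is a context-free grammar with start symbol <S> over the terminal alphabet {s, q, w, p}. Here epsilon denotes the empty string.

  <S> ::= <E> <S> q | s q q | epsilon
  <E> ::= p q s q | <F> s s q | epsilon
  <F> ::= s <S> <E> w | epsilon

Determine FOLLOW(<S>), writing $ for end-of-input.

{$, p, q, s, w}

FIRST(<F>) = {epsilon, s}
FIRST(<E>) = {epsilon, p, s}  (via <F> s s q)
FIRST(<S>) = {epsilon, p, q, s}  (via <E> <S> q)
FOLLOW(<S>) includes $ since <S> is the start symbol.
FOLLOW(<S>): in <S>::=<E> <S> q, <S> is followed by q with FIRST {q}; in <F>::=s <S> <E> w, <S> is followed by <E> w with FIRST {p, s, w}. Thus FOLLOW(<S>) = {$, p, q, s, w}.
FOLLOW(<E>): in <S>::=<E> <S> q, <E> is followed by <S> q with FIRST {p, q, s}; in <F>::=s <S> <E> w, <E> is followed by w with FIRST {w}. Thus FOLLOW(<E>) = {p, q, s, w}.
FOLLOW(<F>): in <E>::=<F> s s q, <F> is followed by s s q with FIRST {s}. Thus FOLLOW(<F>) = {s}.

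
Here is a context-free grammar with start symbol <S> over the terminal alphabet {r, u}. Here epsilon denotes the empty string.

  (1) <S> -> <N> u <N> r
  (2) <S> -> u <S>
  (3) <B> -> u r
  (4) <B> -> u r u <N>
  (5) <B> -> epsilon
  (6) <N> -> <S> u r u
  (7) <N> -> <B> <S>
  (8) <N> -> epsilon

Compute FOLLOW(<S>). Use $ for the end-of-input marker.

{$, r, u}

FIRST(<B>): from <B>->u r we get {u}; from <B>->u r u <N> we get {u}; from <B>->epsilon we get {epsilon}. So FIRST(<B>) = {epsilon, u}.
FIRST(<S>): from <S>-><N> u <N> r we get {u}; from <S>->u <S> we get {u}. So FIRST(<S>) = {u}.
FIRST(<N>): from <N>-><S> u r u we get {u}; from <N>-><B> <S> we get {u}; from <N>->epsilon we get {epsilon}. So FIRST(<N>) = {epsilon, u}.
FOLLOW(<S>) includes $ since <S> is the start symbol.
FOLLOW(<B>): in <N>-><B> <S>, <B> is followed by <S> with FIRST {u}. Thus FOLLOW(<B>) = {u}.
FOLLOW(<N>): in <S>-><N> u <N> r (occurrence 1), <N> is followed by u <N> r with FIRST {u}; in <S>-><N> u <N> r (occurrence 2), <N> is followed by r with FIRST {r}; in <B>->u r u <N>, the suffix after <N> is empty, so FOLLOW(<N>) ⊇ FOLLOW(<B>) = {u}. Thus FOLLOW(<N>) = {r, u}.
FOLLOW(<S>): in <S>->u <S>, the suffix after <S> is empty (adds nothing new); in <N>-><S> u r u, <S> is followed by u r u with FIRST {u}; in <N>-><B> <S>, the suffix after <S> is empty, so FOLLOW(<S>) ⊇ FOLLOW(<N>) = {r, u}. Thus FOLLOW(<S>) = {$, r, u}.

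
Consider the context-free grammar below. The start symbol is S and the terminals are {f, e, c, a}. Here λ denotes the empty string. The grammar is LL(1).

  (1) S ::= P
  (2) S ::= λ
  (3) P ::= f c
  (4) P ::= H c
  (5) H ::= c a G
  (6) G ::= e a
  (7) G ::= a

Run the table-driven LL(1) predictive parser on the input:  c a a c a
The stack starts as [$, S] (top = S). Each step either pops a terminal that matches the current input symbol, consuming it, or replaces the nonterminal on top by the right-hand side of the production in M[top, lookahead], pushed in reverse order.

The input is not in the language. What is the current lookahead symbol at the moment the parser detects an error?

a

     Stack      Input        Action
  1  $ S        c a a c a $  expand S ::= P
  2  $ P        c a a c a $  expand P ::= H c
  3  $ c H      c a a c a $  expand H ::= c a G
  4  $ c G a c  c a a c a $  match c
  5  $ c G a    a a c a $    match a
  6  $ c G      a c a $      expand G ::= a
  7  $ c a      a c a $      match a
  8  $ c        c a $        match c
  9  $          a $          error: stack empty but input remains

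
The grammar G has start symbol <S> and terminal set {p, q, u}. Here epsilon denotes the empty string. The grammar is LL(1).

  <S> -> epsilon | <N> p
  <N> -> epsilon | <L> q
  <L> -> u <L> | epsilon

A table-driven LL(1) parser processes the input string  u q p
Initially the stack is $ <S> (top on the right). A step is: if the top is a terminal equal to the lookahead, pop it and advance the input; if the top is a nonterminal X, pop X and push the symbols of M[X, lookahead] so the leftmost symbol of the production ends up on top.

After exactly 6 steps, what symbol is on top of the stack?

step 1: stack=$ <S>  input=u q p $  — expand <S> -> <N> p
step 2: stack=$ p <N>  input=u q p $  — expand <N> -> <L> q
step 3: stack=$ p q <L>  input=u q p $  — expand <L> -> u <L>
step 4: stack=$ p q <L> u  input=u q p $  — match u
step 5: stack=$ p q <L>  input=q p $  — expand <L> -> epsilon
step 6: stack=$ p q  input=q p $  — match q
Stack after step 6: $ p (top = p).

p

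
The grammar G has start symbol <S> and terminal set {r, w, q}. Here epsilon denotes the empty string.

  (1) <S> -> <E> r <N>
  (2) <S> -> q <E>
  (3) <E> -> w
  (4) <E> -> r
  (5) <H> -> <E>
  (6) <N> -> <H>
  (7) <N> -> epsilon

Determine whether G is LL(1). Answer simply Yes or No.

FIRST(<S>) = {q, r, w}
FIRST(<E>) = {r, w}
FIRST(<H>) = {r, w}
FIRST(<N>) = {epsilon, r, w}
FOLLOW(<S>) = {$}
FOLLOW(<E>) = {$, r}
FOLLOW(<H>) = {$}
FOLLOW(<N>) = {$}
Each cell of M receives at most one production.

Yes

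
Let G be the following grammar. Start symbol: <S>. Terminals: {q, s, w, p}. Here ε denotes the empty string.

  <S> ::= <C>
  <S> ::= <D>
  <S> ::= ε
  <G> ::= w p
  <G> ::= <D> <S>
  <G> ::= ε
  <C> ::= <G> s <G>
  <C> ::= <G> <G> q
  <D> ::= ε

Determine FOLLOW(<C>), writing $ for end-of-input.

{$, q, s, w}

FIRST(<D>): from <D>::=ε we get {ε}. So FIRST(<D>) = {ε}.
FIRST(<S>): from <S>::=<C> we get {q, s, w}; from <S>::=<D> we get {ε}; from <S>::=ε we get {ε}. So FIRST(<S>) = {ε, q, s, w}.
FIRST(<G>): from <G>::=w p we get {w}; from <G>::=<D> <S> we get {ε, q, s, w}; from <G>::=ε we get {ε}. So FIRST(<G>) = {ε, q, s, w}.
FIRST(<C>): from <C>::=<G> s <G> we get {q, s, w}; from <C>::=<G> <G> q we get {q, s, w}. So FIRST(<C>) = {q, s, w}.
FOLLOW(<S>) includes $ since <S> is the start symbol.
FOLLOW(<S>): in <G>::=<D> <S>, the suffix after <S> is empty, so FOLLOW(<S>) ⊇ FOLLOW(<G>) = {$, q, s, w}. Thus FOLLOW(<S>) = {$, q, s, w}.
FOLLOW(<C>): in <S>::=<C>, the suffix after <C> is empty, so FOLLOW(<C>) ⊇ FOLLOW(<S>) = {$, q, s, w}. Thus FOLLOW(<C>) = {$, q, s, w}.
FOLLOW(<G>): in <C>::=<G> s <G> (occurrence 1), <G> is followed by s <G> with FIRST {s}; in <C>::=<G> s <G> (occurrence 2), the suffix after <G> is empty, so FOLLOW(<G>) ⊇ FOLLOW(<C>) = {$, q, s, w}; in <C>::=<G> <G> q (occurrence 1), <G> is followed by <G> q with FIRST {q, s, w}; in <C>::=<G> <G> q (occurrence 2), <G> is followed by q with FIRST {q}. Thus FOLLOW(<G>) = {$, q, s, w}.
FOLLOW(<D>): in <S>::=<D>, the suffix after <D> is empty, so FOLLOW(<D>) ⊇ FOLLOW(<S>) = {$, q, s, w}; in <G>::=<D> <S>, <D> is followed by <S> with FIRST {ε, q, s, w}; in <G>::=<D> <S>, the suffix after <D> is nullable, so FOLLOW(<D>) ⊇ FOLLOW(<G>) = {$, q, s, w}. Thus FOLLOW(<D>) = {$, q, s, w}.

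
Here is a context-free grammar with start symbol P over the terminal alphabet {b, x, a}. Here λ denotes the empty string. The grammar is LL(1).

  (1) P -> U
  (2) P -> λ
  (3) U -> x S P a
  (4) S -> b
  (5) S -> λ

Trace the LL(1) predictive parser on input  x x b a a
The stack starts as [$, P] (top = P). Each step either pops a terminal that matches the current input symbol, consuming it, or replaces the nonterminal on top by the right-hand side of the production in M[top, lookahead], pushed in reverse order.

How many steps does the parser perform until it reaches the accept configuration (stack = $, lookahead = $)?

      Stack        Input        Action
   1  $ P          x x b a a $  expand P -> U
   2  $ U          x x b a a $  expand U -> x S P a
   3  $ a P S x    x x b a a $  match x
   4  $ a P S      x b a a $    expand S -> λ
   5  $ a P        x b a a $    expand P -> U
   6  $ a U        x b a a $    expand U -> x S P a
   7  $ a a P S x  x b a a $    match x
   8  $ a a P S    b a a $      expand S -> b
   9  $ a a P b    b a a $      match b
  10  $ a a P      a a $        expand P -> λ
  11  $ a a        a a $        match a
  12  $ a          a $          match a
Accept reached after 12 steps.

12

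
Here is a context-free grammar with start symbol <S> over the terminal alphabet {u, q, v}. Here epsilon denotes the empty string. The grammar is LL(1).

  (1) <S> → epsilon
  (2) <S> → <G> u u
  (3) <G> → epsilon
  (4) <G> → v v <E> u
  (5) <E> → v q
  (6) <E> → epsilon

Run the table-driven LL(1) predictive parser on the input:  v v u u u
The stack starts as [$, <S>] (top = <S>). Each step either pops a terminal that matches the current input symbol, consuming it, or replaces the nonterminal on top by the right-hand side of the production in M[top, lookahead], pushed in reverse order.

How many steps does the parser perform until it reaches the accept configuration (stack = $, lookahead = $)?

step 1: stack=$ <S>  input=v v u u u $  — expand <S> → <G> u u
step 2: stack=$ u u <G>  input=v v u u u $  — expand <G> → v v <E> u
step 3: stack=$ u u u <E> v v  input=v v u u u $  — match v
step 4: stack=$ u u u <E> v  input=v u u u $  — match v
step 5: stack=$ u u u <E>  input=u u u $  — expand <E> → epsilon
step 6: stack=$ u u u  input=u u u $  — match u
step 7: stack=$ u u  input=u u $  — match u
step 8: stack=$ u  input=u $  — match u
Accept reached after 8 steps.

8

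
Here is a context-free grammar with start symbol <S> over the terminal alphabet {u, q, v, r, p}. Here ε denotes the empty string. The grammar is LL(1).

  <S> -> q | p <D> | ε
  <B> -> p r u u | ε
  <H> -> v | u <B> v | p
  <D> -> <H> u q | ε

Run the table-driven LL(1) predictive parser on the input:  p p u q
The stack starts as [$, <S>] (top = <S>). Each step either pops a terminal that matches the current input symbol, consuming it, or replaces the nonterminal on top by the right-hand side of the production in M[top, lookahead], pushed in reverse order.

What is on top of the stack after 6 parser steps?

q

step 1: stack=$ <S>  input=p p u q $  — expand <S> -> p <D>
step 2: stack=$ <D> p  input=p p u q $  — match p
step 3: stack=$ <D>  input=p u q $  — expand <D> -> <H> u q
step 4: stack=$ q u <H>  input=p u q $  — expand <H> -> p
step 5: stack=$ q u p  input=p u q $  — match p
step 6: stack=$ q u  input=u q $  — match u
Stack after step 6: $ q (top = q).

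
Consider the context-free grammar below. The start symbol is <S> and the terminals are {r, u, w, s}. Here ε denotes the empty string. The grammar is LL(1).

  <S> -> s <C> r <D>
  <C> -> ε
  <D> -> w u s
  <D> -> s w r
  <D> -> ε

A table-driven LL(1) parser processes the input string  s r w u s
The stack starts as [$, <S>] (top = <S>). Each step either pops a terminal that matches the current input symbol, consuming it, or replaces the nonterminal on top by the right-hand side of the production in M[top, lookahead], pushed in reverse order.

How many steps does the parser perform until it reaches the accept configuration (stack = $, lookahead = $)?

step 1: stack=$ <S>  input=s r w u s $  — expand <S> -> s <C> r <D>
step 2: stack=$ <D> r <C> s  input=s r w u s $  — match s
step 3: stack=$ <D> r <C>  input=r w u s $  — expand <C> -> ε
step 4: stack=$ <D> r  input=r w u s $  — match r
step 5: stack=$ <D>  input=w u s $  — expand <D> -> w u s
step 6: stack=$ s u w  input=w u s $  — match w
step 7: stack=$ s u  input=u s $  — match u
step 8: stack=$ s  input=s $  — match s
Accept reached after 8 steps.

8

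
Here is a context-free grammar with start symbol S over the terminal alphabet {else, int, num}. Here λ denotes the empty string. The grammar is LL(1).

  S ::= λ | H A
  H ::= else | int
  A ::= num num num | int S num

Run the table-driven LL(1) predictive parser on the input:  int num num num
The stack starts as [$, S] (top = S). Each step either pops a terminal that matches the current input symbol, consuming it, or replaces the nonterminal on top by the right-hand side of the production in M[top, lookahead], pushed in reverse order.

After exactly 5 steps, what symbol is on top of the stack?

num

step 1: stack=$ S  input=int num num num $  — expand S ::= H A
step 2: stack=$ A H  input=int num num num $  — expand H ::= int
step 3: stack=$ A int  input=int num num num $  — match int
step 4: stack=$ A  input=num num num $  — expand A ::= num num num
step 5: stack=$ num num num  input=num num num $  — match num
Stack after step 5: $ num num (top = num).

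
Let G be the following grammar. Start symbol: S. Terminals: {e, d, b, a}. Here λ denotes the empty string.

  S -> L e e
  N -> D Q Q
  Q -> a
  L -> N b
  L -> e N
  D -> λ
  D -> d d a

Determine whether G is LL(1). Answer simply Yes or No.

FIRST(S) = {a, d, e}
FIRST(N) = {a, d}
FIRST(Q) = {a}
FIRST(L) = {a, d, e}
FIRST(D) = {λ, d}
FOLLOW(S) = {$}
FOLLOW(N) = {b, e}
FOLLOW(Q) = {a, b, e}
FOLLOW(L) = {e}
FOLLOW(D) = {a}
Each cell of M receives at most one production.

Yes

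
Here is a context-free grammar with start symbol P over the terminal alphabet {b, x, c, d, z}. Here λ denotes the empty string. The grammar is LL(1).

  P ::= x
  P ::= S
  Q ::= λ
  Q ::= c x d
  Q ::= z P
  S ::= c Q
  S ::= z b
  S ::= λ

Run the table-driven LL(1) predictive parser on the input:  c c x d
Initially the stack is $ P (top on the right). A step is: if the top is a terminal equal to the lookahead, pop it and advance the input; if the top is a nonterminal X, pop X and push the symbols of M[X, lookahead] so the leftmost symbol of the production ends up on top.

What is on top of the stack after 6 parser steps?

d

     Stack    Input      Action
  1  $ P      c c x d $  expand P ::= S
  2  $ S      c c x d $  expand S ::= c Q
  3  $ Q c    c c x d $  match c
  4  $ Q      c x d $    expand Q ::= c x d
  5  $ d x c  c x d $    match c
  6  $ d x    x d $      match x
Stack after step 6: $ d (top = d).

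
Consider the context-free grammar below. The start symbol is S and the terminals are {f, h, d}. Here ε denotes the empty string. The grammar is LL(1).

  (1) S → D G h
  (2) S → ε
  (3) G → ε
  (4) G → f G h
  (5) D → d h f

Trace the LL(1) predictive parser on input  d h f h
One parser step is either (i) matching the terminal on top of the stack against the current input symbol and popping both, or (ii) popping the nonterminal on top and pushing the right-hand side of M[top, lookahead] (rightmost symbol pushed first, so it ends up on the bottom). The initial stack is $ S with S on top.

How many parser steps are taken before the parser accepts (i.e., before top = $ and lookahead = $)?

     Stack        Input      Action
  1  $ S          d h f h $  expand S → D G h
  2  $ h G D      d h f h $  expand D → d h f
  3  $ h G f h d  d h f h $  match d
  4  $ h G f h    h f h $    match h
  5  $ h G f      f h $      match f
  6  $ h G        h $        expand G → ε
  7  $ h          h $        match h
Accept reached after 7 steps.

7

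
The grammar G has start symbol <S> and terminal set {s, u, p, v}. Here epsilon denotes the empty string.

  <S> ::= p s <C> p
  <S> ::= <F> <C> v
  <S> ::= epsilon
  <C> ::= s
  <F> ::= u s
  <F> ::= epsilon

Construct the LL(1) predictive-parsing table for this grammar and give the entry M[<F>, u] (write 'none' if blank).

FIRST(<C>) = {s}
FIRST(<F>) = {epsilon, u}
FIRST(<S>) = {epsilon, p, s, u}  (via <F> <C> v)
FOLLOW(<S>) includes $ since <S> is the start symbol.
FOLLOW(<F>): in <S>::=<F> <C> v, <F> is followed by <C> v with FIRST {s}. Thus FOLLOW(<F>) = {s}.
For <F> ::= u s: FIRST(u s) = {u}, so it goes in M[<F>, t] for t ∈ {u}.
For <F> ::= epsilon: FIRST(epsilon) = {epsilon}, so it goes in M[<F>, t] for t ∈ {}; since epsilon ∈ FIRST, also for every t ∈ FOLLOW(<F>) = {s}.

<F> ::= u s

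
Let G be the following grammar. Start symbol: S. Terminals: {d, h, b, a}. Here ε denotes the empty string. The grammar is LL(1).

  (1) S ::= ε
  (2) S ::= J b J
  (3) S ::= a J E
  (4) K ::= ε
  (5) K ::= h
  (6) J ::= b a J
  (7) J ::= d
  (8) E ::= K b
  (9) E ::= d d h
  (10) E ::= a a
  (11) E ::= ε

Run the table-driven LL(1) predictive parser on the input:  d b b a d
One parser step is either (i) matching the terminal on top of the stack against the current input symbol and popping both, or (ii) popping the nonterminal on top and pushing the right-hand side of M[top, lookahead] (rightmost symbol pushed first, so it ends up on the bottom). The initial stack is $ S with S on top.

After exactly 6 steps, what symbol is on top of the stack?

     Stack    Input        Action
  1  $ S      d b b a d $  expand S ::= J b J
  2  $ J b J  d b b a d $  expand J ::= d
  3  $ J b d  d b b a d $  match d
  4  $ J b    b b a d $    match b
  5  $ J      b a d $      expand J ::= b a J
  6  $ J a b  b a d $      match b
Stack after step 6: $ J a (top = a).

a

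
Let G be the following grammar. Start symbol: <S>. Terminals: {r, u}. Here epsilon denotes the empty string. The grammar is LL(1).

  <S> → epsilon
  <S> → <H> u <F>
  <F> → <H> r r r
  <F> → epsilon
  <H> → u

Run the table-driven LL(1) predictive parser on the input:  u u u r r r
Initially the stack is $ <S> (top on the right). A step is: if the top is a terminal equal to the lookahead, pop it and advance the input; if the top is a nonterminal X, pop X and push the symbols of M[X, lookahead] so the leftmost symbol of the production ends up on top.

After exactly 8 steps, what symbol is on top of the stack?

step 1: stack=$ <S>  input=u u u r r r $  — expand <S> → <H> u <F>
step 2: stack=$ <F> u <H>  input=u u u r r r $  — expand <H> → u
step 3: stack=$ <F> u u  input=u u u r r r $  — match u
step 4: stack=$ <F> u  input=u u r r r $  — match u
step 5: stack=$ <F>  input=u r r r $  — expand <F> → <H> r r r
step 6: stack=$ r r r <H>  input=u r r r $  — expand <H> → u
step 7: stack=$ r r r u  input=u r r r $  — match u
step 8: stack=$ r r r  input=r r r $  — match r
Stack after step 8: $ r r (top = r).

r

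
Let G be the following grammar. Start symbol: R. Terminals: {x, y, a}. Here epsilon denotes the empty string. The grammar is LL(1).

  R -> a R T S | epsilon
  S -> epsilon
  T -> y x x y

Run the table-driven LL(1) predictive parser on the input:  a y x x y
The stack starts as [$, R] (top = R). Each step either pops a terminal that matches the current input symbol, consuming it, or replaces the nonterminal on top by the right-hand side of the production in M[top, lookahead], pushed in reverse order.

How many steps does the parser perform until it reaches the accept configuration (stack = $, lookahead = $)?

step 1: stack=$ R  input=a y x x y $  — expand R -> a R T S
step 2: stack=$ S T R a  input=a y x x y $  — match a
step 3: stack=$ S T R  input=y x x y $  — expand R -> epsilon
step 4: stack=$ S T  input=y x x y $  — expand T -> y x x y
step 5: stack=$ S y x x y  input=y x x y $  — match y
step 6: stack=$ S y x x  input=x x y $  — match x
step 7: stack=$ S y x  input=x y $  — match x
step 8: stack=$ S y  input=y $  — match y
step 9: stack=$ S  input=$  — expand S -> epsilon
Accept reached after 9 steps.

9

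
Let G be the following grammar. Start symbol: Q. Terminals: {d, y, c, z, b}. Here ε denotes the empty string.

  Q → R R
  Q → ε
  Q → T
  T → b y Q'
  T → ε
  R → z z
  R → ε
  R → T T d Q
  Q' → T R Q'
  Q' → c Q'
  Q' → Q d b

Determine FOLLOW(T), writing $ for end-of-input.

{$, b, c, d, z}

FIRST(T) = {ε, b}
FIRST(R) = {ε, b, d, z}  (via T T d Q)
FIRST(Q) = {ε, b, d, z}  (via R R, T)
FIRST(Q') = {b, c, d, z}  (via T R Q', Q d b)
FOLLOW(Q) includes $ since Q is the start symbol.
FOLLOW(Q): in R→T T d Q, the suffix after Q is empty, so FOLLOW(Q) ⊇ FOLLOW(R) = {$, b, c, d, z}; in Q'→Q d b, Q is followed by d b with FIRST {d}. Thus FOLLOW(Q) = {$, b, c, d, z}.
FOLLOW(T): in Q→T, the suffix after T is empty, so FOLLOW(T) ⊇ FOLLOW(Q) = {$, b, c, d, z}; in R→T T d Q (occurrence 1), T is followed by T d Q with FIRST {b, d}; in R→T T d Q (occurrence 2), T is followed by d Q with FIRST {d}; in Q'→T R Q', T is followed by R Q' with FIRST {b, c, d, z}. Thus FOLLOW(T) = {$, b, c, d, z}.
FOLLOW(R): in Q→R R (occurrence 1), R is followed by R with FIRST {ε, b, d, z}; in Q→R R (occurrence 1), the suffix after R is nullable, so FOLLOW(R) ⊇ FOLLOW(Q) = {$, b, c, d, z}; in Q→R R (occurrence 2), the suffix after R is empty, so FOLLOW(R) ⊇ FOLLOW(Q) = {$, b, c, d, z}; in Q'→T R Q', R is followed by Q' with FIRST {b, c, d, z}. Thus FOLLOW(R) = {$, b, c, d, z}.
FOLLOW(Q'): in T→b y Q', the suffix after Q' is empty, so FOLLOW(Q') ⊇ FOLLOW(T) = {$, b, c, d, z}; in Q'→T R Q', the suffix after Q' is empty (adds nothing new); in Q'→c Q', the suffix after Q' is empty (adds nothing new). Thus FOLLOW(Q') = {$, b, c, d, z}.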